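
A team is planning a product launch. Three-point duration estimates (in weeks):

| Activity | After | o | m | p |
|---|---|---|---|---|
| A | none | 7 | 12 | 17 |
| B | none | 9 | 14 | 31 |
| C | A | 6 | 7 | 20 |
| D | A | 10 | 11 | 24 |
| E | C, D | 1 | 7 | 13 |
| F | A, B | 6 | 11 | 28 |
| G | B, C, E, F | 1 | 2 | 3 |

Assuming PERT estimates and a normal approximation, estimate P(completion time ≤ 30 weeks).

te_A = (7 + 4·12 + 17)/6 = 72/6 = 12; σ²_A = ((17−7)/6)² = 2.778
te_B = (9 + 4·14 + 31)/6 = 96/6 = 16; σ²_B = ((31−9)/6)² = 13.444
te_C = (6 + 4·7 + 20)/6 = 54/6 = 9; σ²_C = ((20−6)/6)² = 5.444
te_D = (10 + 4·11 + 24)/6 = 78/6 = 13; σ²_D = ((24−10)/6)² = 5.444
te_E = (1 + 4·7 + 13)/6 = 42/6 = 7; σ²_E = ((13−1)/6)² = 4.000
te_F = (6 + 4·11 + 28)/6 = 78/6 = 13; σ²_F = ((28−6)/6)² = 13.444
te_G = (1 + 4·2 + 3)/6 = 12/6 = 2; σ²_G = ((3−1)/6)² = 0.111

Forward pass:
ES_A = 0; EF_A = 12
ES_B = 0; EF_B = 16
ES_C = 12; EF_C = 12+9 = 21
ES_D = 12; EF_D = 12+13 = 25
ES_E = max(EF_C=21, EF_D=25) = 25; EF_E = 25+7 = 32
ES_F = max(EF_A=12, EF_B=16) = 16; EF_F = 16+13 = 29
ES_G = max(EF_B=16, EF_C=21, EF_E=32, EF_F=29) = 32; EF_G = 32+2 = 34
Expected project duration μ = 34 weeks. Critical path: A → D → E → G.

Variance along critical path = 2.778 + 5.444 + 4.000 + 0.111 = 12.333; σ = √12.333 = 3.512 weeks.
Z = (30 − 34) / 3.512 = -1.139
P(T ≤ 30) = Φ(-1.139) ≈ 0.127

0.127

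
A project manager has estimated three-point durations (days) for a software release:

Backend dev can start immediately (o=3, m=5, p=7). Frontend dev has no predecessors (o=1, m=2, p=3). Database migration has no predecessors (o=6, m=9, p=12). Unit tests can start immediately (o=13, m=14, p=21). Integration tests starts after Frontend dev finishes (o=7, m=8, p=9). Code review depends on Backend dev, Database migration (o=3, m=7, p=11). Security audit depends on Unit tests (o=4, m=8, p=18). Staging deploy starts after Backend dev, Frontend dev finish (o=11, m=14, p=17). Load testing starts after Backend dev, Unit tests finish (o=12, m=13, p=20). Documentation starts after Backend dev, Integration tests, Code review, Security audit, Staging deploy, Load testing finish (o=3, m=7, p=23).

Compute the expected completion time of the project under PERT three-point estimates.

te_Backend dev = (3 + 4·5 + 7)/6 = 30/6 = 5
te_Frontend dev = (1 + 4·2 + 3)/6 = 12/6 = 2
te_Database migration = (6 + 4·9 + 12)/6 = 54/6 = 9
te_Unit tests = (13 + 4·14 + 21)/6 = 90/6 = 15
te_Integration tests = (7 + 4·8 + 9)/6 = 48/6 = 8
te_Code review = (3 + 4·7 + 11)/6 = 42/6 = 7
te_Security audit = (4 + 4·8 + 18)/6 = 54/6 = 9
te_Staging deploy = (11 + 4·14 + 17)/6 = 84/6 = 14
te_Load testing = (12 + 4·13 + 20)/6 = 84/6 = 14
te_Documentation = (3 + 4·7 + 23)/6 = 54/6 = 9

Forward pass:
ES_Backend dev = 0; EF_Backend dev = 5
ES_Frontend dev = 0; EF_Frontend dev = 2
ES_Database migration = 0; EF_Database migration = 9
ES_Unit tests = 0; EF_Unit tests = 15
ES_Integration tests = 2; EF_Integration tests = 2+8 = 10
ES_Code review = max(EF_Backend dev=5, EF_Database migration=9) = 9; EF_Code review = 9+7 = 16
ES_Security audit = 15; EF_Security audit = 15+9 = 24
ES_Staging deploy = max(EF_Backend dev=5, EF_Frontend dev=2) = 5; EF_Staging deploy = 5+14 = 19
ES_Load testing = max(EF_Backend dev=5, EF_Unit tests=15) = 15; EF_Load testing = 15+14 = 29
ES_Documentation = max(EF_Backend dev=5, EF_Integration tests=10, EF_Code review=16, EF_Security audit=24, EF_Staging deploy=19, EF_Load testing=29) = 29; EF_Documentation = 29+9 = 38
Expected project duration μ = 38 days. Critical path: Unit tests → Load testing → Documentation.

38 days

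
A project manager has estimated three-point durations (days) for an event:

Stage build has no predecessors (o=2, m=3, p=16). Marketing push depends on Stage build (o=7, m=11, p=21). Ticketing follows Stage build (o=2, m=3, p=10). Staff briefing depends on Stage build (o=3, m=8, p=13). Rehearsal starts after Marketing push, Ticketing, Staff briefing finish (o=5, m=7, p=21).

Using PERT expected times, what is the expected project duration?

te_Stage build = (2 + 4·3 + 16)/6 = 30/6 = 5
te_Marketing push = (7 + 4·11 + 21)/6 = 72/6 = 12
te_Ticketing = (2 + 4·3 + 10)/6 = 24/6 = 4
te_Staff briefing = (3 + 4·8 + 13)/6 = 48/6 = 8
te_Rehearsal = (5 + 4·7 + 21)/6 = 54/6 = 9

Forward pass:
ES_Stage build = 0; EF_Stage build = 5
ES_Marketing push = 5; EF_Marketing push = 5+12 = 17
ES_Ticketing = 5; EF_Ticketing = 5+4 = 9
ES_Staff briefing = 5; EF_Staff briefing = 5+8 = 13
ES_Rehearsal = max(EF_Marketing push=17, EF_Ticketing=9, EF_Staff briefing=13) = 17; EF_Rehearsal = 17+9 = 26
Expected project duration μ = 26 days. Critical path: Stage build → Marketing push → Rehearsal.

26 days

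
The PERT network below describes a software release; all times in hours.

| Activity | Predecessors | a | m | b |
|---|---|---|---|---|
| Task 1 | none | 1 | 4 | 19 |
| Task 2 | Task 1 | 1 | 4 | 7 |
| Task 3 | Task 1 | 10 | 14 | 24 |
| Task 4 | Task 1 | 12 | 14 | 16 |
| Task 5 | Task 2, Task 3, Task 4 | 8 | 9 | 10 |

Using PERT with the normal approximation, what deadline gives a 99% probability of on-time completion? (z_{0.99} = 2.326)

38.9 hours

te_Task 1 = (1 + 4·4 + 19)/6 = 36/6 = 6; σ²_Task 1 = ((19−1)/6)² = 9.000
te_Task 2 = (1 + 4·4 + 7)/6 = 24/6 = 4; σ²_Task 2 = ((7−1)/6)² = 1.000
te_Task 3 = (10 + 4·14 + 24)/6 = 90/6 = 15; σ²_Task 3 = ((24−10)/6)² = 5.444
te_Task 4 = (12 + 4·14 + 16)/6 = 84/6 = 14; σ²_Task 4 = ((16−12)/6)² = 0.444
te_Task 5 = (8 + 4·9 + 10)/6 = 54/6 = 9; σ²_Task 5 = ((10−8)/6)² = 0.111

Forward pass:
ES_Task 1 = 0; EF_Task 1 = 6
ES_Task 2 = 6; EF_Task 2 = 6+4 = 10
ES_Task 3 = 6; EF_Task 3 = 6+15 = 21
ES_Task 4 = 6; EF_Task 4 = 6+14 = 20
ES_Task 5 = max(EF_Task 2=10, EF_Task 3=21, EF_Task 4=20) = 21; EF_Task 5 = 21+9 = 30
Expected project duration μ = 30 hours. Critical path: Task 1 → Task 3 → Task 5.

Variance along critical path = 9.000 + 5.444 + 0.111 = 14.556; σ = 3.815 hours.
D = μ + z·σ = 30 + 2.326·3.815 = 38.9 hours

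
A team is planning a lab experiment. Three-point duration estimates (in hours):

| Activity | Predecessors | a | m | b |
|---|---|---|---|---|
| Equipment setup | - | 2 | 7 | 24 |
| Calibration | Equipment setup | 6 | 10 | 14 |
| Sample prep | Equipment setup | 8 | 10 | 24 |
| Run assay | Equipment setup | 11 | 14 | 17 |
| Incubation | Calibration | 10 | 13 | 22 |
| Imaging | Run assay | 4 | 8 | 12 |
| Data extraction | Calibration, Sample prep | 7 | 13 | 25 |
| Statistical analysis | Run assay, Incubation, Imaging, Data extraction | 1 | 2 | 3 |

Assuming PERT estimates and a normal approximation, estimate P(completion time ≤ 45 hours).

te_Equipment setup = (2 + 4·7 + 24)/6 = 54/6 = 9; σ²_Equipment setup = ((24−2)/6)² = 13.444
te_Calibration = (6 + 4·10 + 14)/6 = 60/6 = 10; σ²_Calibration = ((14−6)/6)² = 1.778
te_Sample prep = (8 + 4·10 + 24)/6 = 72/6 = 12; σ²_Sample prep = ((24−8)/6)² = 7.111
te_Run assay = (11 + 4·14 + 17)/6 = 84/6 = 14; σ²_Run assay = ((17−11)/6)² = 1.000
te_Incubation = (10 + 4·13 + 22)/6 = 84/6 = 14; σ²_Incubation = ((22−10)/6)² = 4.000
te_Imaging = (4 + 4·8 + 12)/6 = 48/6 = 8; σ²_Imaging = ((12−4)/6)² = 1.778
te_Data extraction = (7 + 4·13 + 25)/6 = 84/6 = 14; σ²_Data extraction = ((25−7)/6)² = 9.000
te_Statistical analysis = (1 + 4·2 + 3)/6 = 12/6 = 2; σ²_Statistical analysis = ((3−1)/6)² = 0.111

Forward pass:
ES_Equipment setup = 0; EF_Equipment setup = 9
ES_Calibration = 9; EF_Calibration = 9+10 = 19
ES_Sample prep = 9; EF_Sample prep = 9+12 = 21
ES_Run assay = 9; EF_Run assay = 9+14 = 23
ES_Incubation = 19; EF_Incubation = 19+14 = 33
ES_Imaging = 23; EF_Imaging = 23+8 = 31
ES_Data extraction = max(EF_Calibration=19, EF_Sample prep=21) = 21; EF_Data extraction = 21+14 = 35
ES_Statistical analysis = max(EF_Run assay=23, EF_Incubation=33, EF_Imaging=31, EF_Data extraction=35) = 35; EF_Statistical analysis = 35+2 = 37
Expected project duration μ = 37 hours. Critical path: Equipment setup → Sample prep → Data extraction → Statistical analysis.

Variance along critical path = 13.444 + 7.111 + 9.000 + 0.111 = 29.667; σ = √29.667 = 5.447 hours.
Z = (45 − 37) / 5.447 = 1.469
P(T ≤ 45) = Φ(1.469) ≈ 0.929

0.929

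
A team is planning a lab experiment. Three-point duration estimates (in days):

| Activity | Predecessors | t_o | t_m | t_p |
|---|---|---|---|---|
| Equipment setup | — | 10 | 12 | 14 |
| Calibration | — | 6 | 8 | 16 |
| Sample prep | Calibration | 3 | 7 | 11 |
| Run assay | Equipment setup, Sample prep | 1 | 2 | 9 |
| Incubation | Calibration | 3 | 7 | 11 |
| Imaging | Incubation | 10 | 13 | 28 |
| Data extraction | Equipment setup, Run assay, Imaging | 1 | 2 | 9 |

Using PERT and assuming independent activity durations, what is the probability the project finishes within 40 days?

0.937

te_Equipment setup = (10 + 4·12 + 14)/6 = 72/6 = 12; σ²_Equipment setup = ((14−10)/6)² = 0.444
te_Calibration = (6 + 4·8 + 16)/6 = 54/6 = 9; σ²_Calibration = ((16−6)/6)² = 2.778
te_Sample prep = (3 + 4·7 + 11)/6 = 42/6 = 7; σ²_Sample prep = ((11−3)/6)² = 1.778
te_Run assay = (1 + 4·2 + 9)/6 = 18/6 = 3; σ²_Run assay = ((9−1)/6)² = 1.778
te_Incubation = (3 + 4·7 + 11)/6 = 42/6 = 7; σ²_Incubation = ((11−3)/6)² = 1.778
te_Imaging = (10 + 4·13 + 28)/6 = 90/6 = 15; σ²_Imaging = ((28−10)/6)² = 9.000
te_Data extraction = (1 + 4·2 + 9)/6 = 18/6 = 3; σ²_Data extraction = ((9−1)/6)² = 1.778

Forward pass:
ES_Equipment setup = 0; EF_Equipment setup = 12
ES_Calibration = 0; EF_Calibration = 9
ES_Sample prep = 9; EF_Sample prep = 9+7 = 16
ES_Run assay = max(EF_Equipment setup=12, EF_Sample prep=16) = 16; EF_Run assay = 16+3 = 19
ES_Incubation = 9; EF_Incubation = 9+7 = 16
ES_Imaging = 16; EF_Imaging = 16+15 = 31
ES_Data extraction = max(EF_Equipment setup=12, EF_Run assay=19, EF_Imaging=31) = 31; EF_Data extraction = 31+3 = 34
Expected project duration μ = 34 days. Critical path: Calibration → Incubation → Imaging → Data extraction.

Variance along critical path = 2.778 + 1.778 + 9.000 + 1.778 = 15.333; σ = √15.333 = 3.916 days.
Z = (40 − 34) / 3.916 = 1.532
P(T ≤ 40) = Φ(1.532) ≈ 0.937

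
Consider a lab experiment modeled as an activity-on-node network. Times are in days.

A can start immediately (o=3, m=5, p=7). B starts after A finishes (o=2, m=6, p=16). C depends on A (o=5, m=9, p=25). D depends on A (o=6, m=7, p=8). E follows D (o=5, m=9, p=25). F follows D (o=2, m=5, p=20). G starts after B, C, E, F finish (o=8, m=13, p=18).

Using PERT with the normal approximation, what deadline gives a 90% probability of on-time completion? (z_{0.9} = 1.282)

40.9 days

te_A = (3 + 4·5 + 7)/6 = 30/6 = 5; σ²_A = ((7−3)/6)² = 0.444
te_B = (2 + 4·6 + 16)/6 = 42/6 = 7; σ²_B = ((16−2)/6)² = 5.444
te_C = (5 + 4·9 + 25)/6 = 66/6 = 11; σ²_C = ((25−5)/6)² = 11.111
te_D = (6 + 4·7 + 8)/6 = 42/6 = 7; σ²_D = ((8−6)/6)² = 0.111
te_E = (5 + 4·9 + 25)/6 = 66/6 = 11; σ²_E = ((25−5)/6)² = 11.111
te_F = (2 + 4·5 + 20)/6 = 42/6 = 7; σ²_F = ((20−2)/6)² = 9.000
te_G = (8 + 4·13 + 18)/6 = 78/6 = 13; σ²_G = ((18−8)/6)² = 2.778

Forward pass:
ES_A = 0; EF_A = 5
ES_B = 5; EF_B = 5+7 = 12
ES_C = 5; EF_C = 5+11 = 16
ES_D = 5; EF_D = 5+7 = 12
ES_E = 12; EF_E = 12+11 = 23
ES_F = 12; EF_F = 12+7 = 19
ES_G = max(EF_B=12, EF_C=16, EF_E=23, EF_F=19) = 23; EF_G = 23+13 = 36
Expected project duration μ = 36 days. Critical path: A → D → E → G.

Variance along critical path = 0.444 + 0.111 + 11.111 + 2.778 = 14.444; σ = 3.801 days.
D = μ + z·σ = 36 + 1.282·3.801 = 40.9 days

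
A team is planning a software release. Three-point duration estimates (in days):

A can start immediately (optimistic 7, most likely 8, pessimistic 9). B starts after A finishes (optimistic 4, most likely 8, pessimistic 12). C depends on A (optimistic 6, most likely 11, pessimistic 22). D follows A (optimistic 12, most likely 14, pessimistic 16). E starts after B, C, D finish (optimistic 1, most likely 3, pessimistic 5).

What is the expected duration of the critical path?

te_A = (7 + 4·8 + 9)/6 = 48/6 = 8
te_B = (4 + 4·8 + 12)/6 = 48/6 = 8
te_C = (6 + 4·11 + 22)/6 = 72/6 = 12
te_D = (12 + 4·14 + 16)/6 = 84/6 = 14
te_E = (1 + 4·3 + 5)/6 = 18/6 = 3

Forward pass:
ES_A = 0; EF_A = 8
ES_B = 8; EF_B = 8+8 = 16
ES_C = 8; EF_C = 8+12 = 20
ES_D = 8; EF_D = 8+14 = 22
ES_E = max(EF_B=16, EF_C=20, EF_D=22) = 22; EF_E = 22+3 = 25
Expected project duration μ = 25 days. Critical path: A → D → E.

25 days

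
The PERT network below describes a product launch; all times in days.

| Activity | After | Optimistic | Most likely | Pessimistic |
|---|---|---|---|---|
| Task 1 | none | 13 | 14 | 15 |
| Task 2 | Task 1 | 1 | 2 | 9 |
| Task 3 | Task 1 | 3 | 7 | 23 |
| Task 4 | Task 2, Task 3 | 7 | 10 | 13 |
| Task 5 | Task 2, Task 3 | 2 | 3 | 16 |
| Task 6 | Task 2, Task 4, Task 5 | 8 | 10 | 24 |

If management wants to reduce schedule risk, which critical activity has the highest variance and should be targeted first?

te_Task 1 = (13 + 4·14 + 15)/6 = 84/6 = 14; σ²_Task 1 = ((15−13)/6)² = 0.111
te_Task 2 = (1 + 4·2 + 9)/6 = 18/6 = 3; σ²_Task 2 = ((9−1)/6)² = 1.778
te_Task 3 = (3 + 4·7 + 23)/6 = 54/6 = 9; σ²_Task 3 = ((23−3)/6)² = 11.111
te_Task 4 = (7 + 4·10 + 13)/6 = 60/6 = 10; σ²_Task 4 = ((13−7)/6)² = 1.000
te_Task 5 = (2 + 4·3 + 16)/6 = 30/6 = 5; σ²_Task 5 = ((16−2)/6)² = 5.444
te_Task 6 = (8 + 4·10 + 24)/6 = 72/6 = 12; σ²_Task 6 = ((24−8)/6)² = 7.111

Forward pass:
ES_Task 1 = 0; EF_Task 1 = 14
ES_Task 2 = 14; EF_Task 2 = 14+3 = 17
ES_Task 3 = 14; EF_Task 3 = 14+9 = 23
ES_Task 4 = max(EF_Task 2=17, EF_Task 3=23) = 23; EF_Task 4 = 23+10 = 33
ES_Task 5 = max(EF_Task 2=17, EF_Task 3=23) = 23; EF_Task 5 = 23+5 = 28
ES_Task 6 = max(EF_Task 2=17, EF_Task 4=33, EF_Task 5=28) = 33; EF_Task 6 = 33+12 = 45
Expected project duration μ = 45 days. Critical path: Task 1 → Task 3 → Task 4 → Task 6.

Variances on critical path: σ²_Task 1=0.111, σ²_Task 3=11.111, σ²_Task 4=1.000, σ²_Task 6=7.111.
Largest is σ²_Task 3 = 11.111.

Task 3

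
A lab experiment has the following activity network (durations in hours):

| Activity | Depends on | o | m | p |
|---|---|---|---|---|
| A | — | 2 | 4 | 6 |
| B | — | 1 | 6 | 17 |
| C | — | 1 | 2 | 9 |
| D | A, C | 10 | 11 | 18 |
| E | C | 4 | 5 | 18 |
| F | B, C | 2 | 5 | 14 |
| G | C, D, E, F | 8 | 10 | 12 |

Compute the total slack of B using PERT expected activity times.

3 hours

te_A = (2 + 4·4 + 6)/6 = 24/6 = 4
te_B = (1 + 4·6 + 17)/6 = 42/6 = 7
te_C = (1 + 4·2 + 9)/6 = 18/6 = 3
te_D = (10 + 4·11 + 18)/6 = 72/6 = 12
te_E = (4 + 4·5 + 18)/6 = 42/6 = 7
te_F = (2 + 4·5 + 14)/6 = 36/6 = 6
te_G = (8 + 4·10 + 12)/6 = 60/6 = 10

Forward pass:
ES_A = 0; EF_A = 4
ES_B = 0; EF_B = 7
ES_C = 0; EF_C = 3
ES_D = max(EF_A=4, EF_C=3) = 4; EF_D = 4+12 = 16
ES_E = 3; EF_E = 3+7 = 10
ES_F = max(EF_B=7, EF_C=3) = 7; EF_F = 7+6 = 13
ES_G = max(EF_C=3, EF_D=16, EF_E=10, EF_F=13) = 16; EF_G = 16+10 = 26
Expected project duration μ = 26 hours. Critical path: A → D → G.

Backward pass:
LF_G = 26; LS_G = 26−10 = 16
LF_F = LS_G = 16; LS_F = 16−6 = 10
LF_E = LS_G = 16; LS_E = 16−7 = 9
LF_D = LS_G = 16; LS_D = 16−12 = 4
LF_C = min(LS_D=4, LS_E=9, LS_F=10, LS_G=16) = 4; LS_C = 4−3 = 1
LF_B = LS_F = 10; LS_B = 10−7 = 3
LF_A = LS_D = 4; LS_A = 4−4 = 0
Slack_B = LS_B − ES_B = 3 − 0 = 3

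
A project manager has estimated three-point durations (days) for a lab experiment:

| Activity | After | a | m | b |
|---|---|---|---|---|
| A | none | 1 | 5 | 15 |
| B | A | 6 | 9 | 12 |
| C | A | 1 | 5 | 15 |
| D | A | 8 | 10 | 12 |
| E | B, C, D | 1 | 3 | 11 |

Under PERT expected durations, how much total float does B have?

te_A = (1 + 4·5 + 15)/6 = 36/6 = 6
te_B = (6 + 4·9 + 12)/6 = 54/6 = 9
te_C = (1 + 4·5 + 15)/6 = 36/6 = 6
te_D = (8 + 4·10 + 12)/6 = 60/6 = 10
te_E = (1 + 4·3 + 11)/6 = 24/6 = 4

Forward pass:
ES_A = 0; EF_A = 6
ES_B = 6; EF_B = 6+9 = 15
ES_C = 6; EF_C = 6+6 = 12
ES_D = 6; EF_D = 6+10 = 16
ES_E = max(EF_B=15, EF_C=12, EF_D=16) = 16; EF_E = 16+4 = 20
Expected project duration μ = 20 days. Critical path: A → D → E.

Backward pass:
LF_E = 20; LS_E = 20−4 = 16
LF_D = LS_E = 16; LS_D = 16−10 = 6
LF_C = LS_E = 16; LS_C = 16−6 = 10
LF_B = LS_E = 16; LS_B = 16−9 = 7
LF_A = min(LS_B=7, LS_C=10, LS_D=6) = 6; LS_A = 6−6 = 0
Slack_B = LS_B − ES_B = 7 − 6 = 1

1 days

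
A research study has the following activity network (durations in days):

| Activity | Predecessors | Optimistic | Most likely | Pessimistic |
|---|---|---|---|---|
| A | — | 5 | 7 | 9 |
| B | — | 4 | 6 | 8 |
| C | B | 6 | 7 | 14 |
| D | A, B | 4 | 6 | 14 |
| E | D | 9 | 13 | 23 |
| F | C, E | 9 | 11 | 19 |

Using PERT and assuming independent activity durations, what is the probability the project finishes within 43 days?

te_A = (5 + 4·7 + 9)/6 = 42/6 = 7; σ²_A = ((9−5)/6)² = 0.444
te_B = (4 + 4·6 + 8)/6 = 36/6 = 6; σ²_B = ((8−4)/6)² = 0.444
te_C = (6 + 4·7 + 14)/6 = 48/6 = 8; σ²_C = ((14−6)/6)² = 1.778
te_D = (4 + 4·6 + 14)/6 = 42/6 = 7; σ²_D = ((14−4)/6)² = 2.778
te_E = (9 + 4·13 + 23)/6 = 84/6 = 14; σ²_E = ((23−9)/6)² = 5.444
te_F = (9 + 4·11 + 19)/6 = 72/6 = 12; σ²_F = ((19−9)/6)² = 2.778

Forward pass:
ES_A = 0; EF_A = 7
ES_B = 0; EF_B = 6
ES_C = 6; EF_C = 6+8 = 14
ES_D = max(EF_A=7, EF_B=6) = 7; EF_D = 7+7 = 14
ES_E = 14; EF_E = 14+14 = 28
ES_F = max(EF_C=14, EF_E=28) = 28; EF_F = 28+12 = 40
Expected project duration μ = 40 days. Critical path: A → D → E → F.

Variance along critical path = 0.444 + 2.778 + 5.444 + 2.778 = 11.444; σ = √11.444 = 3.383 days.
Z = (43 − 40) / 3.383 = 0.887
P(T ≤ 43) = Φ(0.887) ≈ 0.812

0.812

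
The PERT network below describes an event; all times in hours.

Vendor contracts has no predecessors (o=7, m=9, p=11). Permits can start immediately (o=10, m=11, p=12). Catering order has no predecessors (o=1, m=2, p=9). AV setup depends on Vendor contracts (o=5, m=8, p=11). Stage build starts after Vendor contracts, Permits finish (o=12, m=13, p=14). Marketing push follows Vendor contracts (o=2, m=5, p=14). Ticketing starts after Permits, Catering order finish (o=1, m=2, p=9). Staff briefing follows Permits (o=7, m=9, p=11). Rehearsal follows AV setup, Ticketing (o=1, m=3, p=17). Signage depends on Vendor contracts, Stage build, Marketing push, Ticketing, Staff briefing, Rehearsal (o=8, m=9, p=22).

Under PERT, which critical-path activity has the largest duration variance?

te_Vendor contracts = (7 + 4·9 + 11)/6 = 54/6 = 9; σ²_Vendor contracts = ((11−7)/6)² = 0.444
te_Permits = (10 + 4·11 + 12)/6 = 66/6 = 11; σ²_Permits = ((12−10)/6)² = 0.111
te_Catering order = (1 + 4·2 + 9)/6 = 18/6 = 3; σ²_Catering order = ((9−1)/6)² = 1.778
te_AV setup = (5 + 4·8 + 11)/6 = 48/6 = 8; σ²_AV setup = ((11−5)/6)² = 1.000
te_Stage build = (12 + 4·13 + 14)/6 = 78/6 = 13; σ²_Stage build = ((14−12)/6)² = 0.111
te_Marketing push = (2 + 4·5 + 14)/6 = 36/6 = 6; σ²_Marketing push = ((14−2)/6)² = 4.000
te_Ticketing = (1 + 4·2 + 9)/6 = 18/6 = 3; σ²_Ticketing = ((9−1)/6)² = 1.778
te_Staff briefing = (7 + 4·9 + 11)/6 = 54/6 = 9; σ²_Staff briefing = ((11−7)/6)² = 0.444
te_Rehearsal = (1 + 4·3 + 17)/6 = 30/6 = 5; σ²_Rehearsal = ((17−1)/6)² = 7.111
te_Signage = (8 + 4·9 + 22)/6 = 66/6 = 11; σ²_Signage = ((22−8)/6)² = 5.444

Forward pass:
ES_Vendor contracts = 0; EF_Vendor contracts = 9
ES_Permits = 0; EF_Permits = 11
ES_Catering order = 0; EF_Catering order = 3
ES_AV setup = 9; EF_AV setup = 9+8 = 17
ES_Stage build = max(EF_Vendor contracts=9, EF_Permits=11) = 11; EF_Stage build = 11+13 = 24
ES_Marketing push = 9; EF_Marketing push = 9+6 = 15
ES_Ticketing = max(EF_Permits=11, EF_Catering order=3) = 11; EF_Ticketing = 11+3 = 14
ES_Staff briefing = 11; EF_Staff briefing = 11+9 = 20
ES_Rehearsal = max(EF_AV setup=17, EF_Ticketing=14) = 17; EF_Rehearsal = 17+5 = 22
ES_Signage = max(EF_Vendor contracts=9, EF_Stage build=24, EF_Marketing push=15, EF_Ticketing=14, EF_Staff briefing=20, EF_Rehearsal=22) = 24; EF_Signage = 24+11 = 35
Expected project duration μ = 35 hours. Critical path: Permits → Stage build → Signage.

Variances on critical path: σ²_Permits=0.111, σ²_Stage build=0.111, σ²_Signage=5.444.
Largest is σ²_Signage = 5.444.

Signage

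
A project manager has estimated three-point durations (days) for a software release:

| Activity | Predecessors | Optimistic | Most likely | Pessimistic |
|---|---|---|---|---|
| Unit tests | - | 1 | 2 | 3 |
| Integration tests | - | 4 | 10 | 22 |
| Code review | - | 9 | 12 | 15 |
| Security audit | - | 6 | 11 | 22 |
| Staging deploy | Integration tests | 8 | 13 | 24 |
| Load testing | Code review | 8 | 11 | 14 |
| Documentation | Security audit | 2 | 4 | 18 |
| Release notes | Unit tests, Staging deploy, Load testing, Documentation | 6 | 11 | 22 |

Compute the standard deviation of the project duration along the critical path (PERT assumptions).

te_Unit tests = (1 + 4·2 + 3)/6 = 12/6 = 2; σ²_Unit tests = ((3−1)/6)² = 0.111
te_Integration tests = (4 + 4·10 + 22)/6 = 66/6 = 11; σ²_Integration tests = ((22−4)/6)² = 9.000
te_Code review = (9 + 4·12 + 15)/6 = 72/6 = 12; σ²_Code review = ((15−9)/6)² = 1.000
te_Security audit = (6 + 4·11 + 22)/6 = 72/6 = 12; σ²_Security audit = ((22−6)/6)² = 7.111
te_Staging deploy = (8 + 4·13 + 24)/6 = 84/6 = 14; σ²_Staging deploy = ((24−8)/6)² = 7.111
te_Load testing = (8 + 4·11 + 14)/6 = 66/6 = 11; σ²_Load testing = ((14−8)/6)² = 1.000
te_Documentation = (2 + 4·4 + 18)/6 = 36/6 = 6; σ²_Documentation = ((18−2)/6)² = 7.111
te_Release notes = (6 + 4·11 + 22)/6 = 72/6 = 12; σ²_Release notes = ((22−6)/6)² = 7.111

Forward pass:
ES_Unit tests = 0; EF_Unit tests = 2
ES_Integration tests = 0; EF_Integration tests = 11
ES_Code review = 0; EF_Code review = 12
ES_Security audit = 0; EF_Security audit = 12
ES_Staging deploy = 11; EF_Staging deploy = 11+14 = 25
ES_Load testing = 12; EF_Load testing = 12+11 = 23
ES_Documentation = 12; EF_Documentation = 12+6 = 18
ES_Release notes = max(EF_Unit tests=2, EF_Staging deploy=25, EF_Load testing=23, EF_Documentation=18) = 25; EF_Release notes = 25+12 = 37
Expected project duration μ = 37 days. Critical path: Integration tests → Staging deploy → Release notes.

Variance along critical path = 9.000 + 7.111 + 7.111 = 23.222
σ = √23.222 = 4.819 days

4.82 days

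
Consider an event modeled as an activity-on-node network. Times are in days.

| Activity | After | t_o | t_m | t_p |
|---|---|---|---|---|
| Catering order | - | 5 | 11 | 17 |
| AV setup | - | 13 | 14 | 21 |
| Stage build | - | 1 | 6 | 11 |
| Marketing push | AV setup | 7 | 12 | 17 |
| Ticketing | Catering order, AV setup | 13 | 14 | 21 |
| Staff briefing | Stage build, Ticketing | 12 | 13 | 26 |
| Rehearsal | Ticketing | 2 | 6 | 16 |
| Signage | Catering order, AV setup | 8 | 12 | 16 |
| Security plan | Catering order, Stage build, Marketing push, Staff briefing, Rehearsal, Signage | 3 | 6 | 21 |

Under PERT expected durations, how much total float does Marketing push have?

te_Catering order = (5 + 4·11 + 17)/6 = 66/6 = 11
te_AV setup = (13 + 4·14 + 21)/6 = 90/6 = 15
te_Stage build = (1 + 4·6 + 11)/6 = 36/6 = 6
te_Marketing push = (7 + 4·12 + 17)/6 = 72/6 = 12
te_Ticketing = (13 + 4·14 + 21)/6 = 90/6 = 15
te_Staff briefing = (12 + 4·13 + 26)/6 = 90/6 = 15
te_Rehearsal = (2 + 4·6 + 16)/6 = 42/6 = 7
te_Signage = (8 + 4·12 + 16)/6 = 72/6 = 12
te_Security plan = (3 + 4·6 + 21)/6 = 48/6 = 8

Forward pass:
ES_Catering order = 0; EF_Catering order = 11
ES_AV setup = 0; EF_AV setup = 15
ES_Stage build = 0; EF_Stage build = 6
ES_Marketing push = 15; EF_Marketing push = 15+12 = 27
ES_Ticketing = max(EF_Catering order=11, EF_AV setup=15) = 15; EF_Ticketing = 15+15 = 30
ES_Staff briefing = max(EF_Stage build=6, EF_Ticketing=30) = 30; EF_Staff briefing = 30+15 = 45
ES_Rehearsal = 30; EF_Rehearsal = 30+7 = 37
ES_Signage = max(EF_Catering order=11, EF_AV setup=15) = 15; EF_Signage = 15+12 = 27
ES_Security plan = max(EF_Catering order=11, EF_Stage build=6, EF_Marketing push=27, EF_Staff briefing=45, EF_Rehearsal=37, EF_Signage=27) = 45; EF_Security plan = 45+8 = 53
Expected project duration μ = 53 days. Critical path: AV setup → Ticketing → Staff briefing → Security plan.

Backward pass:
LF_Security plan = 53; LS_Security plan = 53−8 = 45
LF_Signage = LS_Security plan = 45; LS_Signage = 45−12 = 33
LF_Rehearsal = LS_Security plan = 45; LS_Rehearsal = 45−7 = 38
LF_Staff briefing = LS_Security plan = 45; LS_Staff briefing = 45−15 = 30
LF_Ticketing = min(LS_Staff briefing=30, LS_Rehearsal=38) = 30; LS_Ticketing = 30−15 = 15
LF_Marketing push = LS_Security plan = 45; LS_Marketing push = 45−12 = 33
LF_Stage build = min(LS_Staff briefing=30, LS_Security plan=45) = 30; LS_Stage build = 30−6 = 24
LF_AV setup = min(LS_Marketing push=33, LS_Ticketing=15, LS_Signage=33) = 15; LS_AV setup = 15−15 = 0
LF_Catering order = min(LS_Ticketing=15, LS_Signage=33, LS_Security plan=45) = 15; LS_Catering order = 15−11 = 4
Slack_Marketing push = LS_Marketing push − ES_Marketing push = 33 − 15 = 18

18 days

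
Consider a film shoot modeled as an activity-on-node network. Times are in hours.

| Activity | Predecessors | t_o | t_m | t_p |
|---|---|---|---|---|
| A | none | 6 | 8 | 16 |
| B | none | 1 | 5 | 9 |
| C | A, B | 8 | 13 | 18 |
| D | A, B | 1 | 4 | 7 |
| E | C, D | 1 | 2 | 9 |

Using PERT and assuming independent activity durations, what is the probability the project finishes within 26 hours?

te_A = (6 + 4·8 + 16)/6 = 54/6 = 9; σ²_A = ((16−6)/6)² = 2.778
te_B = (1 + 4·5 + 9)/6 = 30/6 = 5; σ²_B = ((9−1)/6)² = 1.778
te_C = (8 + 4·13 + 18)/6 = 78/6 = 13; σ²_C = ((18−8)/6)² = 2.778
te_D = (1 + 4·4 + 7)/6 = 24/6 = 4; σ²_D = ((7−1)/6)² = 1.000
te_E = (1 + 4·2 + 9)/6 = 18/6 = 3; σ²_E = ((9−1)/6)² = 1.778

Forward pass:
ES_A = 0; EF_A = 9
ES_B = 0; EF_B = 5
ES_C = max(EF_A=9, EF_B=5) = 9; EF_C = 9+13 = 22
ES_D = max(EF_A=9, EF_B=5) = 9; EF_D = 9+4 = 13
ES_E = max(EF_C=22, EF_D=13) = 22; EF_E = 22+3 = 25
Expected project duration μ = 25 hours. Critical path: A → C → E.

Variance along critical path = 2.778 + 2.778 + 1.778 = 7.333; σ = √7.333 = 2.708 hours.
Z = (26 − 25) / 2.708 = 0.369
P(T ≤ 26) = Φ(0.369) ≈ 0.644

0.644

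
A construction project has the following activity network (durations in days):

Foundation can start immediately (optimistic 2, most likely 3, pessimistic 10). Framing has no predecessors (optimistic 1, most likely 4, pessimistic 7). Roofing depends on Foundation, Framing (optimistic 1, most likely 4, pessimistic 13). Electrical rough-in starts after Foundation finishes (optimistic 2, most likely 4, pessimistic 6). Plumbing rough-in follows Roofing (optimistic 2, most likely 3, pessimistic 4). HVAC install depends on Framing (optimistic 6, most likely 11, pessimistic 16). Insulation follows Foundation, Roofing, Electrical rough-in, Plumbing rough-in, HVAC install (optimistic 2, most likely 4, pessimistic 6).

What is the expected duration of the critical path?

19 days

te_Foundation = (2 + 4·3 + 10)/6 = 24/6 = 4
te_Framing = (1 + 4·4 + 7)/6 = 24/6 = 4
te_Roofing = (1 + 4·4 + 13)/6 = 30/6 = 5
te_Electrical rough-in = (2 + 4·4 + 6)/6 = 24/6 = 4
te_Plumbing rough-in = (2 + 4·3 + 4)/6 = 18/6 = 3
te_HVAC install = (6 + 4·11 + 16)/6 = 66/6 = 11
te_Insulation = (2 + 4·4 + 6)/6 = 24/6 = 4

Forward pass:
ES_Foundation = 0; EF_Foundation = 4
ES_Framing = 0; EF_Framing = 4
ES_Roofing = max(EF_Foundation=4, EF_Framing=4) = 4; EF_Roofing = 4+5 = 9
ES_Electrical rough-in = 4; EF_Electrical rough-in = 4+4 = 8
ES_Plumbing rough-in = 9; EF_Plumbing rough-in = 9+3 = 12
ES_HVAC install = 4; EF_HVAC install = 4+11 = 15
ES_Insulation = max(EF_Foundation=4, EF_Roofing=9, EF_Electrical rough-in=8, EF_Plumbing rough-in=12, EF_HVAC install=15) = 15; EF_Insulation = 15+4 = 19
Expected project duration μ = 19 days. Critical path: Framing → HVAC install → Insulation.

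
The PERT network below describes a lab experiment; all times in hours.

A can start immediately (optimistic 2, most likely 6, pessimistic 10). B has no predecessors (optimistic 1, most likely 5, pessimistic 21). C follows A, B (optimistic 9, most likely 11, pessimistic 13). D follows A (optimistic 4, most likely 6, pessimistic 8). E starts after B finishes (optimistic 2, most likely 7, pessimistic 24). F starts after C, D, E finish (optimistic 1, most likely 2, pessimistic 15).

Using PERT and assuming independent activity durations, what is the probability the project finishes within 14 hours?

0.026

te_A = (2 + 4·6 + 10)/6 = 36/6 = 6; σ²_A = ((10−2)/6)² = 1.778
te_B = (1 + 4·5 + 21)/6 = 42/6 = 7; σ²_B = ((21−1)/6)² = 11.111
te_C = (9 + 4·11 + 13)/6 = 66/6 = 11; σ²_C = ((13−9)/6)² = 0.444
te_D = (4 + 4·6 + 8)/6 = 36/6 = 6; σ²_D = ((8−4)/6)² = 0.444
te_E = (2 + 4·7 + 24)/6 = 54/6 = 9; σ²_E = ((24−2)/6)² = 13.444
te_F = (1 + 4·2 + 15)/6 = 24/6 = 4; σ²_F = ((15−1)/6)² = 5.444

Forward pass:
ES_A = 0; EF_A = 6
ES_B = 0; EF_B = 7
ES_C = max(EF_A=6, EF_B=7) = 7; EF_C = 7+11 = 18
ES_D = 6; EF_D = 6+6 = 12
ES_E = 7; EF_E = 7+9 = 16
ES_F = max(EF_C=18, EF_D=12, EF_E=16) = 18; EF_F = 18+4 = 22
Expected project duration μ = 22 hours. Critical path: B → C → F.

Variance along critical path = 11.111 + 0.444 + 5.444 = 17.000; σ = √17.000 = 4.123 hours.
Z = (14 − 22) / 4.123 = -1.940
P(T ≤ 14) = Φ(-1.940) ≈ 0.026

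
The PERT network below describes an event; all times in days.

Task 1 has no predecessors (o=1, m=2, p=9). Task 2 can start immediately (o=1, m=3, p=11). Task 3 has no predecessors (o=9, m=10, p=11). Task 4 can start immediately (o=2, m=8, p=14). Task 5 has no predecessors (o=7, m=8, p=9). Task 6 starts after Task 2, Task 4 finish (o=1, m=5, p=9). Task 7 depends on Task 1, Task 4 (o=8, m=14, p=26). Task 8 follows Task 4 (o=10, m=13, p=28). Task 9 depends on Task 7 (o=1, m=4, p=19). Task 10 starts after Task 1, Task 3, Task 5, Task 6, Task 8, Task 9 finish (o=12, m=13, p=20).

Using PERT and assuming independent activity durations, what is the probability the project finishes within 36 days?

0.076

te_Task 1 = (1 + 4·2 + 9)/6 = 18/6 = 3; σ²_Task 1 = ((9−1)/6)² = 1.778
te_Task 2 = (1 + 4·3 + 11)/6 = 24/6 = 4; σ²_Task 2 = ((11−1)/6)² = 2.778
te_Task 3 = (9 + 4·10 + 11)/6 = 60/6 = 10; σ²_Task 3 = ((11−9)/6)² = 0.111
te_Task 4 = (2 + 4·8 + 14)/6 = 48/6 = 8; σ²_Task 4 = ((14−2)/6)² = 4.000
te_Task 5 = (7 + 4·8 + 9)/6 = 48/6 = 8; σ²_Task 5 = ((9−7)/6)² = 0.111
te_Task 6 = (1 + 4·5 + 9)/6 = 30/6 = 5; σ²_Task 6 = ((9−1)/6)² = 1.778
te_Task 7 = (8 + 4·14 + 26)/6 = 90/6 = 15; σ²_Task 7 = ((26−8)/6)² = 9.000
te_Task 8 = (10 + 4·13 + 28)/6 = 90/6 = 15; σ²_Task 8 = ((28−10)/6)² = 9.000
te_Task 9 = (1 + 4·4 + 19)/6 = 36/6 = 6; σ²_Task 9 = ((19−1)/6)² = 9.000
te_Task 10 = (12 + 4·13 + 20)/6 = 84/6 = 14; σ²_Task 10 = ((20−12)/6)² = 1.778

Forward pass:
ES_Task 1 = 0; EF_Task 1 = 3
ES_Task 2 = 0; EF_Task 2 = 4
ES_Task 3 = 0; EF_Task 3 = 10
ES_Task 4 = 0; EF_Task 4 = 8
ES_Task 5 = 0; EF_Task 5 = 8
ES_Task 6 = max(EF_Task 2=4, EF_Task 4=8) = 8; EF_Task 6 = 8+5 = 13
ES_Task 7 = max(EF_Task 1=3, EF_Task 4=8) = 8; EF_Task 7 = 8+15 = 23
ES_Task 8 = 8; EF_Task 8 = 8+15 = 23
ES_Task 9 = 23; EF_Task 9 = 23+6 = 29
ES_Task 10 = max(EF_Task 1=3, EF_Task 3=10, EF_Task 5=8, EF_Task 6=13, EF_Task 8=23, EF_Task 9=29) = 29; EF_Task 10 = 29+14 = 43
Expected project duration μ = 43 days. Critical path: Task 4 → Task 7 → Task 9 → Task 10.

Variance along critical path = 4.000 + 9.000 + 9.000 + 1.778 = 23.778; σ = √23.778 = 4.876 days.
Z = (36 − 43) / 4.876 = -1.436
P(T ≤ 36) = Φ(-1.436) ≈ 0.076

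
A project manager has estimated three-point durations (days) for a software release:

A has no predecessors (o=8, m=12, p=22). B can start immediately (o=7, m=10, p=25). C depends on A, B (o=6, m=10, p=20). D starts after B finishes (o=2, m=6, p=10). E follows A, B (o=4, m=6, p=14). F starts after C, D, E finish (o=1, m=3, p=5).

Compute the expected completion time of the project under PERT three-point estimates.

te_A = (8 + 4·12 + 22)/6 = 78/6 = 13
te_B = (7 + 4·10 + 25)/6 = 72/6 = 12
te_C = (6 + 4·10 + 20)/6 = 66/6 = 11
te_D = (2 + 4·6 + 10)/6 = 36/6 = 6
te_E = (4 + 4·6 + 14)/6 = 42/6 = 7
te_F = (1 + 4·3 + 5)/6 = 18/6 = 3

Forward pass:
ES_A = 0; EF_A = 13
ES_B = 0; EF_B = 12
ES_C = max(EF_A=13, EF_B=12) = 13; EF_C = 13+11 = 24
ES_D = 12; EF_D = 12+6 = 18
ES_E = max(EF_A=13, EF_B=12) = 13; EF_E = 13+7 = 20
ES_F = max(EF_C=24, EF_D=18, EF_E=20) = 24; EF_F = 24+3 = 27
Expected project duration μ = 27 days. Critical path: A → C → F.

27 days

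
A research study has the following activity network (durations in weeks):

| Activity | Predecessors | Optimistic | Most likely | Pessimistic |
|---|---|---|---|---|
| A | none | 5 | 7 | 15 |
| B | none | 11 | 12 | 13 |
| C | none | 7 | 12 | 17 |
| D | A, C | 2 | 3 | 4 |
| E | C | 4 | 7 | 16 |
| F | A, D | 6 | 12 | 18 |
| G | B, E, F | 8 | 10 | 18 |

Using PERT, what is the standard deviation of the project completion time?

3.11 weeks

te_A = (5 + 4·7 + 15)/6 = 48/6 = 8; σ²_A = ((15−5)/6)² = 2.778
te_B = (11 + 4·12 + 13)/6 = 72/6 = 12; σ²_B = ((13−11)/6)² = 0.111
te_C = (7 + 4·12 + 17)/6 = 72/6 = 12; σ²_C = ((17−7)/6)² = 2.778
te_D = (2 + 4·3 + 4)/6 = 18/6 = 3; σ²_D = ((4−2)/6)² = 0.111
te_E = (4 + 4·7 + 16)/6 = 48/6 = 8; σ²_E = ((16−4)/6)² = 4.000
te_F = (6 + 4·12 + 18)/6 = 72/6 = 12; σ²_F = ((18−6)/6)² = 4.000
te_G = (8 + 4·10 + 18)/6 = 66/6 = 11; σ²_G = ((18−8)/6)² = 2.778

Forward pass:
ES_A = 0; EF_A = 8
ES_B = 0; EF_B = 12
ES_C = 0; EF_C = 12
ES_D = max(EF_A=8, EF_C=12) = 12; EF_D = 12+3 = 15
ES_E = 12; EF_E = 12+8 = 20
ES_F = max(EF_A=8, EF_D=15) = 15; EF_F = 15+12 = 27
ES_G = max(EF_B=12, EF_E=20, EF_F=27) = 27; EF_G = 27+11 = 38
Expected project duration μ = 38 weeks. Critical path: C → D → F → G.

Variance along critical path = 2.778 + 0.111 + 4.000 + 2.778 = 9.667
σ = √9.667 = 3.109 weeks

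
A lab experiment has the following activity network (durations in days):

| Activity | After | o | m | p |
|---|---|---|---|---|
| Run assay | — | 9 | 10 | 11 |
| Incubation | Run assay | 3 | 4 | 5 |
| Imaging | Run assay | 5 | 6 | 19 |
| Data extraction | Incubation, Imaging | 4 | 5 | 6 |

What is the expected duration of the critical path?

te_Run assay = (9 + 4·10 + 11)/6 = 60/6 = 10
te_Incubation = (3 + 4·4 + 5)/6 = 24/6 = 4
te_Imaging = (5 + 4·6 + 19)/6 = 48/6 = 8
te_Data extraction = (4 + 4·5 + 6)/6 = 30/6 = 5

Forward pass:
ES_Run assay = 0; EF_Run assay = 10
ES_Incubation = 10; EF_Incubation = 10+4 = 14
ES_Imaging = 10; EF_Imaging = 10+8 = 18
ES_Data extraction = max(EF_Incubation=14, EF_Imaging=18) = 18; EF_Data extraction = 18+5 = 23
Expected project duration μ = 23 days. Critical path: Run assay → Imaging → Data extraction.

23 days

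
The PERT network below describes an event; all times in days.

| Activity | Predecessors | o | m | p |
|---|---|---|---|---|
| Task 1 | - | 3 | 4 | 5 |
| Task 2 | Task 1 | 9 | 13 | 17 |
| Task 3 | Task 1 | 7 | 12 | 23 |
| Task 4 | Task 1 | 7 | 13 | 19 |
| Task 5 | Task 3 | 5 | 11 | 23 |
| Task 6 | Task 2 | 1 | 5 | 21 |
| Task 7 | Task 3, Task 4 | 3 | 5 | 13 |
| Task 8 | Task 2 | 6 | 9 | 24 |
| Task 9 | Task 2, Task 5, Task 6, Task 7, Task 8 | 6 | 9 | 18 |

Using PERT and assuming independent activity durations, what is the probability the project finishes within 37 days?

0.328

te_Task 1 = (3 + 4·4 + 5)/6 = 24/6 = 4; σ²_Task 1 = ((5−3)/6)² = 0.111
te_Task 2 = (9 + 4·13 + 17)/6 = 78/6 = 13; σ²_Task 2 = ((17−9)/6)² = 1.778
te_Task 3 = (7 + 4·12 + 23)/6 = 78/6 = 13; σ²_Task 3 = ((23−7)/6)² = 7.111
te_Task 4 = (7 + 4·13 + 19)/6 = 78/6 = 13; σ²_Task 4 = ((19−7)/6)² = 4.000
te_Task 5 = (5 + 4·11 + 23)/6 = 72/6 = 12; σ²_Task 5 = ((23−5)/6)² = 9.000
te_Task 6 = (1 + 4·5 + 21)/6 = 42/6 = 7; σ²_Task 6 = ((21−1)/6)² = 11.111
te_Task 7 = (3 + 4·5 + 13)/6 = 36/6 = 6; σ²_Task 7 = ((13−3)/6)² = 2.778
te_Task 8 = (6 + 4·9 + 24)/6 = 66/6 = 11; σ²_Task 8 = ((24−6)/6)² = 9.000
te_Task 9 = (6 + 4·9 + 18)/6 = 60/6 = 10; σ²_Task 9 = ((18−6)/6)² = 4.000

Forward pass:
ES_Task 1 = 0; EF_Task 1 = 4
ES_Task 2 = 4; EF_Task 2 = 4+13 = 17
ES_Task 3 = 4; EF_Task 3 = 4+13 = 17
ES_Task 4 = 4; EF_Task 4 = 4+13 = 17
ES_Task 5 = 17; EF_Task 5 = 17+12 = 29
ES_Task 6 = 17; EF_Task 6 = 17+7 = 24
ES_Task 7 = max(EF_Task 3=17, EF_Task 4=17) = 17; EF_Task 7 = 17+6 = 23
ES_Task 8 = 17; EF_Task 8 = 17+11 = 28
ES_Task 9 = max(EF_Task 2=17, EF_Task 5=29, EF_Task 6=24, EF_Task 7=23, EF_Task 8=28) = 29; EF_Task 9 = 29+10 = 39
Expected project duration μ = 39 days. Critical path: Task 1 → Task 3 → Task 5 → Task 9.

Variance along critical path = 0.111 + 7.111 + 9.000 + 4.000 = 20.222; σ = √20.222 = 4.497 days.
Z = (37 − 39) / 4.497 = -0.445
P(T ≤ 37) = Φ(-0.445) ≈ 0.328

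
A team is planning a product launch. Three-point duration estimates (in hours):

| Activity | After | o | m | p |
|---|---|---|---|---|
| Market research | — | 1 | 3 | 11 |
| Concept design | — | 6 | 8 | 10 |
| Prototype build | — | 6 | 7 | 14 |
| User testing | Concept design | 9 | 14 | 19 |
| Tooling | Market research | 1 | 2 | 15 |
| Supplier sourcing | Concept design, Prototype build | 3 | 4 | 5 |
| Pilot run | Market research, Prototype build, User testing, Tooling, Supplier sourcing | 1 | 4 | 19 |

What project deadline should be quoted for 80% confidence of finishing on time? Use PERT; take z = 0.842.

30.9 hours

te_Market research = (1 + 4·3 + 11)/6 = 24/6 = 4; σ²_Market research = ((11−1)/6)² = 2.778
te_Concept design = (6 + 4·8 + 10)/6 = 48/6 = 8; σ²_Concept design = ((10−6)/6)² = 0.444
te_Prototype build = (6 + 4·7 + 14)/6 = 48/6 = 8; σ²_Prototype build = ((14−6)/6)² = 1.778
te_User testing = (9 + 4·14 + 19)/6 = 84/6 = 14; σ²_User testing = ((19−9)/6)² = 2.778
te_Tooling = (1 + 4·2 + 15)/6 = 24/6 = 4; σ²_Tooling = ((15−1)/6)² = 5.444
te_Supplier sourcing = (3 + 4·4 + 5)/6 = 24/6 = 4; σ²_Supplier sourcing = ((5−3)/6)² = 0.111
te_Pilot run = (1 + 4·4 + 19)/6 = 36/6 = 6; σ²_Pilot run = ((19−1)/6)² = 9.000

Forward pass:
ES_Market research = 0; EF_Market research = 4
ES_Concept design = 0; EF_Concept design = 8
ES_Prototype build = 0; EF_Prototype build = 8
ES_User testing = 8; EF_User testing = 8+14 = 22
ES_Tooling = 4; EF_Tooling = 4+4 = 8
ES_Supplier sourcing = max(EF_Concept design=8, EF_Prototype build=8) = 8; EF_Supplier sourcing = 8+4 = 12
ES_Pilot run = max(EF_Market research=4, EF_Prototype build=8, EF_User testing=22, EF_Tooling=8, EF_Supplier sourcing=12) = 22; EF_Pilot run = 22+6 = 28
Expected project duration μ = 28 hours. Critical path: Concept design → User testing → Pilot run.

Variance along critical path = 0.444 + 2.778 + 9.000 = 12.222; σ = 3.496 hours.
D = μ + z·σ = 28 + 0.842·3.496 = 30.9 hours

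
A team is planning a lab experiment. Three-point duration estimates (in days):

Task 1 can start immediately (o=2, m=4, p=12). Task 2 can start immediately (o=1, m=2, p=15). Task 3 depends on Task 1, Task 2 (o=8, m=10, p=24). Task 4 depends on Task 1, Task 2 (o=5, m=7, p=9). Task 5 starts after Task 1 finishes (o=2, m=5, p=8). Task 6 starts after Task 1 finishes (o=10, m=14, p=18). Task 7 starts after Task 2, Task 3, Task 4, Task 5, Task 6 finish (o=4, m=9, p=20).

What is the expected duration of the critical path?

29 days

te_Task 1 = (2 + 4·4 + 12)/6 = 30/6 = 5
te_Task 2 = (1 + 4·2 + 15)/6 = 24/6 = 4
te_Task 3 = (8 + 4·10 + 24)/6 = 72/6 = 12
te_Task 4 = (5 + 4·7 + 9)/6 = 42/6 = 7
te_Task 5 = (2 + 4·5 + 8)/6 = 30/6 = 5
te_Task 6 = (10 + 4·14 + 18)/6 = 84/6 = 14
te_Task 7 = (4 + 4·9 + 20)/6 = 60/6 = 10

Forward pass:
ES_Task 1 = 0; EF_Task 1 = 5
ES_Task 2 = 0; EF_Task 2 = 4
ES_Task 3 = max(EF_Task 1=5, EF_Task 2=4) = 5; EF_Task 3 = 5+12 = 17
ES_Task 4 = max(EF_Task 1=5, EF_Task 2=4) = 5; EF_Task 4 = 5+7 = 12
ES_Task 5 = 5; EF_Task 5 = 5+5 = 10
ES_Task 6 = 5; EF_Task 6 = 5+14 = 19
ES_Task 7 = max(EF_Task 2=4, EF_Task 3=17, EF_Task 4=12, EF_Task 5=10, EF_Task 6=19) = 19; EF_Task 7 = 19+10 = 29
Expected project duration μ = 29 days. Critical path: Task 1 → Task 6 → Task 7.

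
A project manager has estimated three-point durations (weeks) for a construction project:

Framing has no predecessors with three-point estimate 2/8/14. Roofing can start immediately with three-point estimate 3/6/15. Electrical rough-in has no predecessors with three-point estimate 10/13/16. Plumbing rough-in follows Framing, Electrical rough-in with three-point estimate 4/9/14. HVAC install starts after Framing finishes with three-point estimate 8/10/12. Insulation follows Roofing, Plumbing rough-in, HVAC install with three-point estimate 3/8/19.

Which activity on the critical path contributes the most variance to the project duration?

te_Framing = (2 + 4·8 + 14)/6 = 48/6 = 8; σ²_Framing = ((14−2)/6)² = 4.000
te_Roofing = (3 + 4·6 + 15)/6 = 42/6 = 7; σ²_Roofing = ((15−3)/6)² = 4.000
te_Electrical rough-in = (10 + 4·13 + 16)/6 = 78/6 = 13; σ²_Electrical rough-in = ((16−10)/6)² = 1.000
te_Plumbing rough-in = (4 + 4·9 + 14)/6 = 54/6 = 9; σ²_Plumbing rough-in = ((14−4)/6)² = 2.778
te_HVAC install = (8 + 4·10 + 12)/6 = 60/6 = 10; σ²_HVAC install = ((12−8)/6)² = 0.444
te_Insulation = (3 + 4·8 + 19)/6 = 54/6 = 9; σ²_Insulation = ((19−3)/6)² = 7.111

Forward pass:
ES_Framing = 0; EF_Framing = 8
ES_Roofing = 0; EF_Roofing = 7
ES_Electrical rough-in = 0; EF_Electrical rough-in = 13
ES_Plumbing rough-in = max(EF_Framing=8, EF_Electrical rough-in=13) = 13; EF_Plumbing rough-in = 13+9 = 22
ES_HVAC install = 8; EF_HVAC install = 8+10 = 18
ES_Insulation = max(EF_Roofing=7, EF_Plumbing rough-in=22, EF_HVAC install=18) = 22; EF_Insulation = 22+9 = 31
Expected project duration μ = 31 weeks. Critical path: Electrical rough-in → Plumbing rough-in → Insulation.

Variances on critical path: σ²_Electrical rough-in=1.000, σ²_Plumbing rough-in=2.778, σ²_Insulation=7.111.
Largest is σ²_Insulation = 7.111.

Insulation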